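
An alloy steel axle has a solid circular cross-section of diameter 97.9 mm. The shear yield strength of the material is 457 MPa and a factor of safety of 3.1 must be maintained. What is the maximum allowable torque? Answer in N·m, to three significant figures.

T_allow = 27200 N·m

τ_allow = 457/3.1 = 147.4 MPa.
For a solid shaft T_allow = τ_allow·πd³/16; πd³/16 = π×97.9³/16 = 184200 mm³.
T_allow = 147.4×184200 = 2.716×10^7 N·mm = 27160 N·m.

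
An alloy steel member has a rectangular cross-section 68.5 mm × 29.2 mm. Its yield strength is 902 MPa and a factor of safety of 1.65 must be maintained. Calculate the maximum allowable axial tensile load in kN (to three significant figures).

σ_allow = 902/1.65 = 546.7 MPa.
A = 68.5×29.2 = 2000 mm².
F_allow = σ_allow × A = 546.7×2000 = 1.093×10^6 N.

F_allow = 1090 kN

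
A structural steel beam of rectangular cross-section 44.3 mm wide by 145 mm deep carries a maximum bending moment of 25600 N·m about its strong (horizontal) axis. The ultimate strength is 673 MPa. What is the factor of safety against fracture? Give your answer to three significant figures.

Section modulus S = bh²/6 = 44.3×145²/6 = 155200 mm³.
σ = M/S = 2.5600×10^7/155200 = 164.9 MPa.
n = 673/164.9 = 4.081.

n = 4.08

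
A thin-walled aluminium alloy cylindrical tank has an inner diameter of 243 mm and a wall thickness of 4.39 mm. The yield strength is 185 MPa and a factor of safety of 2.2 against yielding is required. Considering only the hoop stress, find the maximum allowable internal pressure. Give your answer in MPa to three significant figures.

σ_allow = 185/2.2 = 84.09 MPa.
σ_h = pD/(2t) → p_allow = 2σ_allow t/D = 2×84.09×4.39/243 = 3.038 MPa.

p_allow = 3.04 MPa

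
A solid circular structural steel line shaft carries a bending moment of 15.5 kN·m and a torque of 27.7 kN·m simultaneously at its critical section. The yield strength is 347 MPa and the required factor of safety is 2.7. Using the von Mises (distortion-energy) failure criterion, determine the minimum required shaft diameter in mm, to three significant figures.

d = 131 mm

σ_allow = σ_y/n = 347/2.7 = 128.5 MPa.
For a solid shaft σ_b = 32M/(πd³) and τ = 16T/(πd³), so the von Mises stress is σ' = (16/πd³)·√(4M²+3T²).
√(4M²+3T²) = √(4×(1.550×10^7)² + 3×(2.770×10^7)²) = 5.712×10^7 N·mm.
d³ = 16×5.712×10^7/(π×128.5) = 2.264×10^6 mm³.
d = 131.3 mm.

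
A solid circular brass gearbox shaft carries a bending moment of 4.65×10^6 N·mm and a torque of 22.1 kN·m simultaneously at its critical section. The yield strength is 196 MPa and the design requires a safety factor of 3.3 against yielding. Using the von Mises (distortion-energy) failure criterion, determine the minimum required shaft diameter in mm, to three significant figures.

σ_allow = σ_y/n = 196/3.3 = 59.39 MPa.
For a solid shaft σ_b = 32M/(πd³) and τ = 16T/(πd³), so the von Mises stress is σ' = (16/πd³)·√(4M²+3T²).
√(4M²+3T²) = √(4×(4.650×10^6)² + 3×(2.210×10^7)²) = 3.939×10^7 N·mm.
d³ = 16×3.939×10^7/(π×59.39) = 3.378×10^6 mm³.
d = 150.0 mm.

d = 150 mm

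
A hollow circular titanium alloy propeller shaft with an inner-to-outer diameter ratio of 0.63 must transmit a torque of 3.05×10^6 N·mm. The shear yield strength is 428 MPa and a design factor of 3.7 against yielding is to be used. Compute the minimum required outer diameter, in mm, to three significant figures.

d_o = 54.2 mm

τ_allow = 428/3.7 = 115.7 MPa.
For a hollow shaft τ = 16T/[πd_o³(1−k⁴)] with k = 0.63, so 1−k⁴ = 0.8425.
d_o³ = 16T/[π τ_allow (1−k⁴)] = 16×3050000/(π×115.7×0.8425) = 159400 mm³.
d_o = 54.22 mm.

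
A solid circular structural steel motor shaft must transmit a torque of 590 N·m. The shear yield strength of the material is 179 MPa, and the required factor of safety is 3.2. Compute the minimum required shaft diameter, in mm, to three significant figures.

Allowable shear stress τ_allow = 179/3.2 = 55.94 MPa.
For a solid shaft τ = 16T/(πd³), so d³ = 16T/(π τ_allow) = 16×590000/(π×55.94) = 53720 mm³.
d = (53720)^(1/3) = 37.73 mm.

d = 37.7 mm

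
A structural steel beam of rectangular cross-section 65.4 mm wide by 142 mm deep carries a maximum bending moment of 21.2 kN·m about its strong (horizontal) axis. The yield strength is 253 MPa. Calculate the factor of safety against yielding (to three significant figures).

n = 2.62

Section modulus S = bh²/6 = 65.4×142²/6 = 219800 mm³.
σ = M/S = 2.1200×10^7/219800 = 96.46 MPa.
n = 253/96.46 = 2.623.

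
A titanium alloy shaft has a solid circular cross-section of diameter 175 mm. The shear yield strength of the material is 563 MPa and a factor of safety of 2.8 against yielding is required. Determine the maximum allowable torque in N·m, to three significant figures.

T_allow = 2.12×10^5 N·m

τ_allow = 563/2.8 = 201.1 MPa.
For a solid shaft T_allow = τ_allow·πd³/16; πd³/16 = π×175³/16 = 1.052×10^6 mm³.
T_allow = 201.1×1.052×10^6 = 2.116×10^8 N·mm = 211600 N·m.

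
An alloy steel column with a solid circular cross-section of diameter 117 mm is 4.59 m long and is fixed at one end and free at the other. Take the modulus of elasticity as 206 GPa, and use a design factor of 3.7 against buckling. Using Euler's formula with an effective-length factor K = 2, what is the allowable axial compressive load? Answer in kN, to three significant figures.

P_allow = 60.0 kN

I = πd⁴/64 = π×117⁴/64 = 9.198×10^6 mm⁴.
Effective length L_e = KL = 2×4.59 m = 9180 mm.
Euler critical load P_cr = π²EI/L_e² = π²×206000×9.198×10^6/9180² = 221900 N.
P_allow = P_cr/n = 221900/3.7 = 59980 N.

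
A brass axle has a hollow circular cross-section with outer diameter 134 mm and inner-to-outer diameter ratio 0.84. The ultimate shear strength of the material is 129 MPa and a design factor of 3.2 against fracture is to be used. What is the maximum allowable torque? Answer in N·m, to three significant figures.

T_allow = 9560 N·m

τ_allow = 129/3.2 = 40.31 MPa.
For a hollow shaft T_allow = τ_allow·πd_o³(1−k⁴)/16 with 1−k⁴ = 0.5021, so πd_o³(1−k⁴)/16 = 237200 mm³.
T_allow = 40.31×237200 = 9.563×10^6 N·mm = 9563 N·m.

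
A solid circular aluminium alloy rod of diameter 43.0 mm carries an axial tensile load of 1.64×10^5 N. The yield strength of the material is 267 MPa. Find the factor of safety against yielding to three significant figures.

n = 2.36

A = πd²/4 = 1452 mm².
σ = F/A = 164000/1452 = 112.9 MPa.
n = 267/112.9 = 2.364.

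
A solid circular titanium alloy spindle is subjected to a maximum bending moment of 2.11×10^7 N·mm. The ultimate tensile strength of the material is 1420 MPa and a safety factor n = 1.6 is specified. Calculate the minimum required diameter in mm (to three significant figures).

d = 62.3 mm

σ_allow = 1420/1.6 = 887.5 MPa.
For a solid circular section σ = 32M/(πd³), so d³ = 32M/(π σ_allow) = 32×2.1100×10^7/(π×887.5) = 242200 mm³.
d = 62.33 mm.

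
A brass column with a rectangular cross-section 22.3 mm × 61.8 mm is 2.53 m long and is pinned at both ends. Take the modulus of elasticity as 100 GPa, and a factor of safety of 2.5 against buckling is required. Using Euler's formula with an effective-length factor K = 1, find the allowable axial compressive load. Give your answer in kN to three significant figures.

P_allow = 3.52 kN

Buckling occurs about the weak axis: I_min = h·b³/12 = 61.8×22.3³/12 = 57110 mm⁴ (b = 22.3 mm is the smaller dimension).
Effective length L_e = KL = 1×2.53 m = 2530 mm.
Euler critical load P_cr = π²EI/L_e² = π²×100000×57110/2530² = 8806 N.
P_allow = P_cr/n = 8806/2.5 = 3522 N.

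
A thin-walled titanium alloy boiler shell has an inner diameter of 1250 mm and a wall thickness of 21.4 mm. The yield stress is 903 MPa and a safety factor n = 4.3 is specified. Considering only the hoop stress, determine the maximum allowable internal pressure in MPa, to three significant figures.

σ_allow = 903/4.3 = 210.0 MPa.
σ_h = pD/(2t) → p_allow = 2σ_allow t/D = 2×210.0×21.4/1250 = 7.190 MPa.

p_allow = 7.19 MPa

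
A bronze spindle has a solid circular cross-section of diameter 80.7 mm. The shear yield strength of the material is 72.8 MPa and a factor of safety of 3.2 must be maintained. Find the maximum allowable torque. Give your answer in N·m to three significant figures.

τ_allow = 72.8/3.2 = 22.75 MPa.
For a solid shaft T_allow = τ_allow·πd³/16; πd³/16 = π×80.7³/16 = 103200 mm³.
T_allow = 22.75×103200 = 2.348×10^6 N·mm = 2348 N·m.

T_allow = 2350 N·m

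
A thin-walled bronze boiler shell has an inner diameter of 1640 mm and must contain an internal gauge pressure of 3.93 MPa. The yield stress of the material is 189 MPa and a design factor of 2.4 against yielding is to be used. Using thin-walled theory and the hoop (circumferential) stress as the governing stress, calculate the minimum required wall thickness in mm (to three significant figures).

t = 40.9 mm

σ_allow = 189/2.4 = 78.75 MPa.
Hoop stress σ_h = pD/(2t), so t = pD/(2σ_allow) = 3.93×1640/(2×78.75) = 40.92 mm.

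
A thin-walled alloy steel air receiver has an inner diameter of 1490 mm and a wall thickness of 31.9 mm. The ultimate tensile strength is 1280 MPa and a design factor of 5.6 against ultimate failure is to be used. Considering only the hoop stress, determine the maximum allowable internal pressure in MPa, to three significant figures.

p_allow = 9.79 MPa

σ_allow = 1280/5.6 = 228.6 MPa.
σ_h = pD/(2t) → p_allow = 2σ_allow t/D = 2×228.6×31.9/1490 = 9.787 MPa.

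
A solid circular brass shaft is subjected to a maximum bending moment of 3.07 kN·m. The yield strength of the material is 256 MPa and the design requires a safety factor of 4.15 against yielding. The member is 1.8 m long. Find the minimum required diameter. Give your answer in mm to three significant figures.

d = 79.7 mm

σ_allow = 256/4.15 = 61.69 MPa.
For a solid circular section σ = 32M/(πd³), so d³ = 32M/(π σ_allow) = 32×3070000/(π×61.69) = 506900 mm³.
d = 79.73 mm.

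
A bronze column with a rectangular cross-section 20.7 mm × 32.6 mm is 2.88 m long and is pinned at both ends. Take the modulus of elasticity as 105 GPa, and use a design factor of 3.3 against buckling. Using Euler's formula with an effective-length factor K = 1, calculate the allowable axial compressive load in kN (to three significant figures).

Buckling occurs about the weak axis: I_min = h·b³/12 = 32.6×20.7³/12 = 24100 mm⁴ (b = 20.7 mm is the smaller dimension).
Effective length L_e = KL = 1×2.88 m = 2880 mm.
Euler critical load P_cr = π²EI/L_e² = π²×105000×24100/2880² = 3011 N.
P_allow = P_cr/n = 3011/3.3 = 912.3 N.

P_allow = 0.912 kN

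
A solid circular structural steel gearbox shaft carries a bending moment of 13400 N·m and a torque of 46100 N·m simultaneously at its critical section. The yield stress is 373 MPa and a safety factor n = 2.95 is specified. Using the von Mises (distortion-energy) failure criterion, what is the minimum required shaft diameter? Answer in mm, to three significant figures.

d = 150 mm

σ_allow = σ_y/n = 373/2.95 = 126.4 MPa.
For a solid shaft σ_b = 32M/(πd³) and τ = 16T/(πd³), so the von Mises stress is σ' = (16/πd³)·√(4M²+3T²).
√(4M²+3T²) = √(4×(1.340×10^7)² + 3×(4.610×10^7)²) = 8.423×10^7 N·mm.
d³ = 16×8.423×10^7/(π×126.4) = 3.393×10^6 mm³.
d = 150.3 mm.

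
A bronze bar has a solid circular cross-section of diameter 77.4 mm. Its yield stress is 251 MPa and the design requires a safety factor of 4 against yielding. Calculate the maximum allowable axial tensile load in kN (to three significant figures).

σ_allow = 251/4 = 62.75 MPa.
A = πd²/4 = π×77.4²/4 = 4705 mm².
F_allow = σ_allow × A = 62.75×4705 = 295200 N.

F_allow = 295 kN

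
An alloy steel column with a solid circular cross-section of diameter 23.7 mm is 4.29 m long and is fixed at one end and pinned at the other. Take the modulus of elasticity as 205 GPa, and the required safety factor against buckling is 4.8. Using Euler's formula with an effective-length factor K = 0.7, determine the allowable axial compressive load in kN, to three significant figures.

I = πd⁴/64 = π×23.7⁴/64 = 15490 mm⁴.
Effective length L_e = KL = 0.7×4.29 m = 3003 mm.
Euler critical load P_cr = π²EI/L_e² = π²×205000×15490/3003² = 3475 N.
P_allow = P_cr/n = 3475/4.8 = 723.9 N.

P_allow = 0.724 kN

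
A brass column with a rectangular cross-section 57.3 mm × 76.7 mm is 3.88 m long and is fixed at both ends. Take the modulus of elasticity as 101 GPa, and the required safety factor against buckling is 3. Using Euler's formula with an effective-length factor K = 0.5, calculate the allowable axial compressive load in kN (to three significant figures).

P_allow = 106 kN

Buckling occurs about the weak axis: I_min = h·b³/12 = 76.7×57.3³/12 = 1.202×10^6 mm⁴ (b = 57.3 mm is the smaller dimension).
Effective length L_e = KL = 0.5×3.88 m = 1940 mm.
Euler critical load P_cr = π²EI/L_e² = π²×101000×1.202×10^6/1940² = 318500 N.
P_allow = P_cr/n = 318500/3 = 106200 N.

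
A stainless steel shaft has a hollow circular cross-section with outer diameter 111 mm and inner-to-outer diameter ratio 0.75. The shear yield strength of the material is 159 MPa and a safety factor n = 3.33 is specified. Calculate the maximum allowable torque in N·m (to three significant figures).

T_allow = 8760 N·m

τ_allow = 159/3.33 = 47.75 MPa.
For a hollow shaft T_allow = τ_allow·πd_o³(1−k⁴)/16 with 1−k⁴ = 0.6836, so πd_o³(1−k⁴)/16 = 183600 mm³.
T_allow = 47.75×183600 = 8.765×10^6 N·mm = 8765 N·m.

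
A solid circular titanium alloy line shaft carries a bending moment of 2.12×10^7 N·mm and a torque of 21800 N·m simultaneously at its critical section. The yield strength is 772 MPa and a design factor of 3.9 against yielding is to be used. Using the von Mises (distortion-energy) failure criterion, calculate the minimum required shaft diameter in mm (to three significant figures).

σ_allow = σ_y/n = 772/3.9 = 197.9 MPa.
For a solid shaft σ_b = 32M/(πd³) and τ = 16T/(πd³), so the von Mises stress is σ' = (16/πd³)·√(4M²+3T²).
√(4M²+3T²) = √(4×(2.120×10^7)² + 3×(2.180×10^7)²) = 5.678×10^7 N·mm.
d³ = 16×5.678×10^7/(π×197.9) = 1.461×10^6 mm³.
d = 113.5 mm.

d = 113 mm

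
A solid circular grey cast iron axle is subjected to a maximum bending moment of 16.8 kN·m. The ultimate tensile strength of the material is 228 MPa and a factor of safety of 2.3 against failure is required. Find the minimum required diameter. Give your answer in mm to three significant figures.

σ_allow = 228/2.3 = 99.13 MPa.
For a solid circular section σ = 32M/(πd³), so d³ = 32M/(π σ_allow) = 32×1.6800×10^7/(π×99.13) = 1.726×10^6 mm³.
d = 120.0 mm.

d = 120 mm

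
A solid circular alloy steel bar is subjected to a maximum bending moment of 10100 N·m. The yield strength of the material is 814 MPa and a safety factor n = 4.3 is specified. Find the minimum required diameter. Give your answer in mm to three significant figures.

d = 81.6 mm

σ_allow = 814/4.3 = 189.3 MPa.
For a solid circular section σ = 32M/(πd³), so d³ = 32M/(π σ_allow) = 32×1.0100×10^7/(π×189.3) = 543500 mm³.
d = 81.61 mm.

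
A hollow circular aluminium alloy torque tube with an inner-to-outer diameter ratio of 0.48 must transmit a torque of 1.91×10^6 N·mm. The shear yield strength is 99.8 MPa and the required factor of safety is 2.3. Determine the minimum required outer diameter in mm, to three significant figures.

d_o = 61.9 mm

τ_allow = 99.8/2.3 = 43.39 MPa.
For a hollow shaft τ = 16T/[πd_o³(1−k⁴)] with k = 0.48, so 1−k⁴ = 0.9469.
d_o³ = 16T/[π τ_allow (1−k⁴)] = 16×1910000/(π×43.39×0.9469) = 236700 mm³.
d_o = 61.86 mm.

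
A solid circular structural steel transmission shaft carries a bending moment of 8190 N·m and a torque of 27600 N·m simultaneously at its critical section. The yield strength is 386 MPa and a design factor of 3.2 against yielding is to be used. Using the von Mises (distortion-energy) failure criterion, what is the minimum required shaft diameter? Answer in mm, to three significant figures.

σ_allow = σ_y/n = 386/3.2 = 120.6 MPa.
For a solid shaft σ_b = 32M/(πd³) and τ = 16T/(πd³), so the von Mises stress is σ' = (16/πd³)·√(4M²+3T²).
√(4M²+3T²) = √(4×(8.190×10^6)² + 3×(2.760×10^7)²) = 5.053×10^7 N·mm.
d³ = 16×5.053×10^7/(π×120.6) = 2.134×10^6 mm³.
d = 128.7 mm.

d = 129 mm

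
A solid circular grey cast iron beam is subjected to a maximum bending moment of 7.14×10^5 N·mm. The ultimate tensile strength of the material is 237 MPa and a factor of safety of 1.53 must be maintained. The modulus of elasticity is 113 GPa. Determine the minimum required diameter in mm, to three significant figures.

σ_allow = 237/1.53 = 154.9 MPa.
For a solid circular section σ = 32M/(πd³), so d³ = 32M/(π σ_allow) = 32×714000/(π×154.9) = 46950 mm³.
d = 36.08 mm.

d = 36.1 mm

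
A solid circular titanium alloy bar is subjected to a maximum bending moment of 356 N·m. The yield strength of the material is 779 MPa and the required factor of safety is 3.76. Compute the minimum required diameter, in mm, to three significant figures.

d = 26.0 mm

σ_allow = 779/3.76 = 207.2 MPa.
For a solid circular section σ = 32M/(πd³), so d³ = 32M/(π σ_allow) = 32×356000/(π×207.2) = 17500 mm³.
d = 25.96 mm.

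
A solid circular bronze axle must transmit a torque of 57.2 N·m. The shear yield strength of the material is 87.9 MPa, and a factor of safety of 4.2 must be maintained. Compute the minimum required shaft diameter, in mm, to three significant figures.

d = 24.1 mm

Allowable shear stress τ_allow = 87.9/4.2 = 20.93 MPa.
For a solid shaft τ = 16T/(πd³), so d³ = 16T/(π τ_allow) = 16×57200/(π×20.93) = 13920 mm³.
d = (13920)^(1/3) = 24.06 mm.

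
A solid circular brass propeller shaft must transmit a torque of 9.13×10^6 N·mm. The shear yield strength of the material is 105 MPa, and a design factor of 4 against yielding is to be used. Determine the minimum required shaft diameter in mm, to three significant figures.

d = 121 mm

Allowable shear stress τ_allow = 105/4 = 26.25 MPa.
For a solid shaft τ = 16T/(πd³), so d³ = 16T/(π τ_allow) = 16×9130000/(π×26.25) = 1.771×10^6 mm³.
d = (1.771×10^6)^(1/3) = 121.0 mm.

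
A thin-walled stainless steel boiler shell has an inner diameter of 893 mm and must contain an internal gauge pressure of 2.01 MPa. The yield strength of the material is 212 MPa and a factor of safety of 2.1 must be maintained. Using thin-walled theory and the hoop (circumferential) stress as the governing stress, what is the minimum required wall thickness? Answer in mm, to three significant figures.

t = 8.89 mm

σ_allow = 212/2.1 = 101.0 MPa.
Hoop stress σ_h = pD/(2t), so t = pD/(2σ_allow) = 2.01×893/(2×101.0) = 8.890 mm.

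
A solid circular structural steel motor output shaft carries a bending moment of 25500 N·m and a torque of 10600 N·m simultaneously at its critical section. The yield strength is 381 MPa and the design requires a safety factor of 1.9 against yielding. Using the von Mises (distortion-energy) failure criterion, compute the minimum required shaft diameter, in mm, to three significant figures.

σ_allow = σ_y/n = 381/1.9 = 200.5 MPa.
For a solid shaft σ_b = 32M/(πd³) and τ = 16T/(πd³), so the von Mises stress is σ' = (16/πd³)·√(4M²+3T²).
√(4M²+3T²) = √(4×(2.550×10^7)² + 3×(1.060×10^7)²) = 5.420×10^7 N·mm.
d³ = 16×5.420×10^7/(π×200.5) = 1.377×10^6 mm³.
d = 111.2 mm.

d = 111 mm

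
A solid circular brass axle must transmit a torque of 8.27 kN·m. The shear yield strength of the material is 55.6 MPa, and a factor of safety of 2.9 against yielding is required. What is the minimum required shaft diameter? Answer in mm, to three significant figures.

Allowable shear stress τ_allow = 55.6/2.9 = 19.17 MPa.
For a solid shaft τ = 16T/(πd³), so d³ = 16T/(π τ_allow) = 16×8270000/(π×19.17) = 2.197×10^6 mm³.
d = (2.197×10^6)^(1/3) = 130.0 mm.

d = 130 mm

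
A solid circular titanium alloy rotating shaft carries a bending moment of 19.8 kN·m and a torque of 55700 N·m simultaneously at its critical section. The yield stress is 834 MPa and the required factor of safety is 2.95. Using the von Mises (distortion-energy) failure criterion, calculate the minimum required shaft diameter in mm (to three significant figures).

d = 123 mm

σ_allow = σ_y/n = 834/2.95 = 282.7 MPa.
For a solid shaft σ_b = 32M/(πd³) and τ = 16T/(πd³), so the von Mises stress is σ' = (16/πd³)·√(4M²+3T²).
√(4M²+3T²) = √(4×(1.980×10^7)² + 3×(5.570×10^7)²) = 1.043×10^8 N·mm.
d³ = 16×1.043×10^8/(π×282.7) = 1.879×10^6 mm³.
d = 123.4 mm.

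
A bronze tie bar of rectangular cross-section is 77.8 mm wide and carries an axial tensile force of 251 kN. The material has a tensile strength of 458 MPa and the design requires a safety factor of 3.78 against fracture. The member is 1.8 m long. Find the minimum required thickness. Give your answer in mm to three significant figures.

t = 26.6 mm

σ_allow = 458/3.78 = 121.2 MPa.
Required area A = F/σ_allow = 251000/121.2 = 2072 mm².
t = A/w = 2072/77.8 = 26.63 mm.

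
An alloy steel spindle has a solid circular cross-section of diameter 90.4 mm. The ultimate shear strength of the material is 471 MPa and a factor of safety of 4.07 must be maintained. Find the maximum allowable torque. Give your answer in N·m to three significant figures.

T_allow = 16800 N·m

τ_allow = 471/4.07 = 115.7 MPa.
For a solid shaft T_allow = τ_allow·πd³/16; πd³/16 = π×90.4³/16 = 145100 mm³.
T_allow = 115.7×145100 = 1.679×10^7 N·mm = 16790 N·m.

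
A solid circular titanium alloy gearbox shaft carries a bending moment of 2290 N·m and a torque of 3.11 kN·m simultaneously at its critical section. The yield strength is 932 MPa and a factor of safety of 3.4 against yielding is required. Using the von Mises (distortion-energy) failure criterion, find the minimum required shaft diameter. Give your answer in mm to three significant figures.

d = 50.8 mm

σ_allow = σ_y/n = 932/3.4 = 274.1 MPa.
For a solid shaft σ_b = 32M/(πd³) and τ = 16T/(πd³), so the von Mises stress is σ' = (16/πd³)·√(4M²+3T²).
√(4M²+3T²) = √(4×(2.290×10^6)² + 3×(3.110×10^6)²) = 7.071×10^6 N·mm.
d³ = 16×7.071×10^6/(π×274.1) = 131400 mm³.
d = 50.83 mm.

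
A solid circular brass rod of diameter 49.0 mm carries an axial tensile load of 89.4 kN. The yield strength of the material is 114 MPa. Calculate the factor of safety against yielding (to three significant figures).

n = 2.40

A = πd²/4 = 1886 mm².
σ = F/A = 89400/1886 = 47.41 MPa.
n = 114/47.41 = 2.405.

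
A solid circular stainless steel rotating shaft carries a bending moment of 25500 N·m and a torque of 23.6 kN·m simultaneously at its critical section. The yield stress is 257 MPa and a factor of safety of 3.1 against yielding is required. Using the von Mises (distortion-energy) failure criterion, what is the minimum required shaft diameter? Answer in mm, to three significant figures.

d = 159 mm

σ_allow = σ_y/n = 257/3.1 = 82.90 MPa.
For a solid shaft σ_b = 32M/(πd³) and τ = 16T/(πd³), so the von Mises stress is σ' = (16/πd³)·√(4M²+3T²).
√(4M²+3T²) = √(4×(2.550×10^7)² + 3×(2.360×10^7)²) = 6.536×10^7 N·mm.
d³ = 16×6.536×10^7/(π×82.90) = 4.015×10^6 mm³.
d = 158.9 mm.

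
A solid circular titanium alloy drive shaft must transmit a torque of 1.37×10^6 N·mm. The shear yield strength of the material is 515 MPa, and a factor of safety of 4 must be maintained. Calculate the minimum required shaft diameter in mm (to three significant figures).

d = 37.8 mm

Allowable shear stress τ_allow = 515/4 = 128.8 MPa.
For a solid shaft τ = 16T/(πd³), so d³ = 16T/(π τ_allow) = 16×1370000/(π×128.8) = 54190 mm³.
d = (54190)^(1/3) = 37.84 mm.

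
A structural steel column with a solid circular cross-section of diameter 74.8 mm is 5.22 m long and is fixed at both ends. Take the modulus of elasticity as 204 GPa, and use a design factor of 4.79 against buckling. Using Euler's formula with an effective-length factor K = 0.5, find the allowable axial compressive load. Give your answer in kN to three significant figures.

P_allow = 94.8 kN

I = πd⁴/64 = π×74.8⁴/64 = 1.537×10^6 mm⁴.
Effective length L_e = KL = 0.5×5.22 m = 2610 mm.
Euler critical load P_cr = π²EI/L_e² = π²×204000×1.537×10^6/2610² = 454200 N.
P_allow = P_cr/n = 454200/4.79 = 94820 N.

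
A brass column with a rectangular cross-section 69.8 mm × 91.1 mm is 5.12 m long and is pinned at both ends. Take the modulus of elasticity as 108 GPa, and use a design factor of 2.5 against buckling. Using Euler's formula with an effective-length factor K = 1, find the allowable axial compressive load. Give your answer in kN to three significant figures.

P_allow = 42.0 kN

Buckling occurs about the weak axis: I_min = h·b³/12 = 91.1×69.8³/12 = 2.582×10^6 mm⁴ (b = 69.8 mm is the smaller dimension).
Effective length L_e = KL = 1×5.12 m = 5120 mm.
Euler critical load P_cr = π²EI/L_e² = π²×108000×2.582×10^6/5120² = 105000 N.
P_allow = P_cr/n = 105000/2.5 = 41990 N.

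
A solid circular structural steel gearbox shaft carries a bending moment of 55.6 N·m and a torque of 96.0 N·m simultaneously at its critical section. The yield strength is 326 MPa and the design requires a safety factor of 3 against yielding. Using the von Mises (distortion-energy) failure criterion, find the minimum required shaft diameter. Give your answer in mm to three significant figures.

σ_allow = σ_y/n = 326/3 = 108.7 MPa.
For a solid shaft σ_b = 32M/(πd³) and τ = 16T/(πd³), so the von Mises stress is σ' = (16/πd³)·√(4M²+3T²).
√(4M²+3T²) = √(4×(55600)² + 3×(96000)²) = 200000 N·mm.
d³ = 16×200000/(π×108.7) = 9375 mm³.
d = 21.09 mm.

d = 21.1 mm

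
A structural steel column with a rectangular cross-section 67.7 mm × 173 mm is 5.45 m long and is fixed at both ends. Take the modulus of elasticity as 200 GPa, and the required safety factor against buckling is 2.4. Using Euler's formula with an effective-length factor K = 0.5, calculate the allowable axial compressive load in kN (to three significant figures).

P_allow = 495 kN

Buckling occurs about the weak axis: I_min = h·b³/12 = 173×67.7³/12 = 4.473×10^6 mm⁴ (b = 67.7 mm is the smaller dimension).
Effective length L_e = KL = 0.5×5.45 m = 2725 mm.
Euler critical load P_cr = π²EI/L_e² = π²×200000×4.473×10^6/2725² = 1.189×10^6 N.
P_allow = P_cr/n = 1.189×10^6/2.4 = 495500 N.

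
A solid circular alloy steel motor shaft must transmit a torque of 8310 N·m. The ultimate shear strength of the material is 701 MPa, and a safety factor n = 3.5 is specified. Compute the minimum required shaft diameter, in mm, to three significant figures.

Allowable shear stress τ_allow = 701/3.5 = 200.3 MPa.
For a solid shaft τ = 16T/(πd³), so d³ = 16T/(π τ_allow) = 16×8310000/(π×200.3) = 211300 mm³.
d = (211300)^(1/3) = 59.56 mm.

d = 59.6 mm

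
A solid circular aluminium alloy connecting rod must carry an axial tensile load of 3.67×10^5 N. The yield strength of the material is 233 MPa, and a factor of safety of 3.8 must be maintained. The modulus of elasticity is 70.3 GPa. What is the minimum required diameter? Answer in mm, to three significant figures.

d = 87.3 mm

Allowable stress σ_allow = 233/3.8 = 61.32 MPa.
Required area A = F/σ_allow = 367000/61.32 = 5985 mm².
A = πd²/4 → d = √(4A/π) = 87.30 mm.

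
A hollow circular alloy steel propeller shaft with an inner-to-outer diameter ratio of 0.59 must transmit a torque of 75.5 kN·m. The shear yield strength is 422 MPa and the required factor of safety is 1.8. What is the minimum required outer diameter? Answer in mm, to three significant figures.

d_o = 123 mm

τ_allow = 422/1.8 = 234.4 MPa.
For a hollow shaft τ = 16T/[πd_o³(1−k⁴)] with k = 0.59, so 1−k⁴ = 0.8788.
d_o³ = 16T/[π τ_allow (1−k⁴)] = 16×7.5500×10^7/(π×234.4×0.8788) = 1.866×10^6 mm³.
d_o = 123.1 mm.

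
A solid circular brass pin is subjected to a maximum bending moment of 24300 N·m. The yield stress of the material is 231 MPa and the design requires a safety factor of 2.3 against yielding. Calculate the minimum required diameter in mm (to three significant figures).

σ_allow = 231/2.3 = 100.4 MPa.
For a solid circular section σ = 32M/(πd³), so d³ = 32M/(π σ_allow) = 32×2.4300×10^7/(π×100.4) = 2.464×10^6 mm³.
d = 135.1 mm.

d = 135 mm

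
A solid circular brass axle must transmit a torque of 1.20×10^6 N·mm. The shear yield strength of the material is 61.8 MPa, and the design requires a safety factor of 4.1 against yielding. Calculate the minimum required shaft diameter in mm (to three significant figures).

Allowable shear stress τ_allow = 61.8/4.1 = 15.07 MPa.
For a solid shaft τ = 16T/(πd³), so d³ = 16T/(π τ_allow) = 16×1200000/(π×15.07) = 405500 mm³.
d = (405500)^(1/3) = 74.01 mm.

d = 74.0 mm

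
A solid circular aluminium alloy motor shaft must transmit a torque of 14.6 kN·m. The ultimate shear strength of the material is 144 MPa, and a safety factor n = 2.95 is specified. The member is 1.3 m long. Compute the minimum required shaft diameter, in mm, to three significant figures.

d = 115 mm

Allowable shear stress τ_allow = 144/2.95 = 48.81 MPa.
For a solid shaft τ = 16T/(πd³), so d³ = 16T/(π τ_allow) = 16×1.4600×10^7/(π×48.81) = 1.523×10^6 mm³.
d = (1.523×10^6)^(1/3) = 115.1 mm.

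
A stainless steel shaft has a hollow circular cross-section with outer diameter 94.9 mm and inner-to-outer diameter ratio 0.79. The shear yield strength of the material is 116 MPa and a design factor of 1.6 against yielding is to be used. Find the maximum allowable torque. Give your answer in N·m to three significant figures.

T_allow = 7430 N·m

τ_allow = 116/1.6 = 72.50 MPa.
For a hollow shaft T_allow = τ_allow·πd_o³(1−k⁴)/16 with 1−k⁴ = 0.6105, so πd_o³(1−k⁴)/16 = 102500 mm³.
T_allow = 72.50×102500 = 7.428×10^6 N·mm = 7428 N·m.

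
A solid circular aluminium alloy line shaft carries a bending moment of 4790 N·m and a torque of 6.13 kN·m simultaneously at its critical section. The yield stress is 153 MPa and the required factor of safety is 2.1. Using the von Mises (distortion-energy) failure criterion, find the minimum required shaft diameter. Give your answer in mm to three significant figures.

σ_allow = σ_y/n = 153/2.1 = 72.86 MPa.
For a solid shaft σ_b = 32M/(πd³) and τ = 16T/(πd³), so the von Mises stress is σ' = (16/πd³)·√(4M²+3T²).
√(4M²+3T²) = √(4×(4.790×10^6)² + 3×(6.130×10^6)²) = 1.430×10^7 N·mm.
d³ = 16×1.430×10^7/(π×72.86) = 999700 mm³.
d = 99.99 mm.

d = 100 mm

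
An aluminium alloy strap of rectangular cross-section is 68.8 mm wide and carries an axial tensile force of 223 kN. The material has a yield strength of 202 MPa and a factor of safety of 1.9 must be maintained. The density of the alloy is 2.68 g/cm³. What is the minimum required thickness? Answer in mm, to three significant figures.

t = 30.5 mm

σ_allow = 202/1.9 = 106.3 MPa.
Required area A = F/σ_allow = 223000/106.3 = 2098 mm².
t = A/w = 2098/68.8 = 30.49 mm.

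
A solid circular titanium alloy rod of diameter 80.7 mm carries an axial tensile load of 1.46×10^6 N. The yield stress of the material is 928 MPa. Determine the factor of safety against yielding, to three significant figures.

A = πd²/4 = 5115 mm².
σ = F/A = 1460000/5115 = 285.4 MPa.
n = 928/285.4 = 3.251.

n = 3.25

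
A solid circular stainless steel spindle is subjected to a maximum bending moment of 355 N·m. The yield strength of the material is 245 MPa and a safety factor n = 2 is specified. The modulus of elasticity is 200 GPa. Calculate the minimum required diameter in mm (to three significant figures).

d = 30.9 mm

σ_allow = 245/2 = 122.5 MPa.
For a solid circular section σ = 32M/(πd³), so d³ = 32M/(π σ_allow) = 32×355000/(π×122.5) = 29520 mm³.
d = 30.91 mm.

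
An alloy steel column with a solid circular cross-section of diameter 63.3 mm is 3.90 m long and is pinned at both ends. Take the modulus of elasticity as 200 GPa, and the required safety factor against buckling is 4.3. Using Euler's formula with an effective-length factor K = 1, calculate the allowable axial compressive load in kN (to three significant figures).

P_allow = 23.8 kN

I = πd⁴/64 = π×63.3⁴/64 = 788100 mm⁴.
Effective length L_e = KL = 1×3.90 m = 3900 mm.
Euler critical load P_cr = π²EI/L_e² = π²×200000×788100/3900² = 102300 N.
P_allow = P_cr/n = 102300/4.3 = 23790 N.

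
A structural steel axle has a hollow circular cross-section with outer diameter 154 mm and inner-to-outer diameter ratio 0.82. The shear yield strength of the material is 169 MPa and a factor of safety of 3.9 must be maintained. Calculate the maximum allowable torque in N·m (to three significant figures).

τ_allow = 169/3.9 = 43.33 MPa.
For a hollow shaft T_allow = τ_allow·πd_o³(1−k⁴)/16 with 1−k⁴ = 0.5479, so πd_o³(1−k⁴)/16 = 392900 mm³.
T_allow = 43.33×392900 = 1.703×10^7 N·mm = 17030 N·m.

T_allow = 17000 N·m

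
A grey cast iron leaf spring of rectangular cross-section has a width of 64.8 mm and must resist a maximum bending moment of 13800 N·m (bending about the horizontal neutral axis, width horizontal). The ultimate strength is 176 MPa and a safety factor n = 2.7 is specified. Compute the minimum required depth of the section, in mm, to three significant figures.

σ_allow = 176/2.7 = 65.19 MPa.
For a rectangular section σ = 6M/(bh²), so h² = 6M/(b σ_allow) = 6×1.3800×10^7/(64.8×65.19) = 19600 mm².
h = 140.0 mm.

h = 140 mm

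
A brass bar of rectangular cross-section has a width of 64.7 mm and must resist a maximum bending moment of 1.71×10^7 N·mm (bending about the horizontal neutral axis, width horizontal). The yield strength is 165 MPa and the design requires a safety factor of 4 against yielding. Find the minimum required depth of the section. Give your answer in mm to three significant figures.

h = 196 mm

σ_allow = 165/4 = 41.25 MPa.
For a rectangular section σ = 6M/(bh²), so h² = 6M/(b σ_allow) = 6×1.7100×10^7/(64.7×41.25) = 38440 mm².
h = 196.1 mm.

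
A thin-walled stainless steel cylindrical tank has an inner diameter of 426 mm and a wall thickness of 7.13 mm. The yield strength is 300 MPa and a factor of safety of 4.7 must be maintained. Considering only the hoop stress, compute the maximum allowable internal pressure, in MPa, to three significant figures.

σ_allow = 300/4.7 = 63.83 MPa.
σ_h = pD/(2t) → p_allow = 2σ_allow t/D = 2×63.83×7.13/426 = 2.137 MPa.

p_allow = 2.14 MPa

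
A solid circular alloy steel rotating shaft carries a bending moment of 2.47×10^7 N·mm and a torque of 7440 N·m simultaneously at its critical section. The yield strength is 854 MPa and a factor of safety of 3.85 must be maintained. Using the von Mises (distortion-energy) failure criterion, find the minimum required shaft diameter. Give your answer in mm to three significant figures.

d = 105 mm

σ_allow = σ_y/n = 854/3.85 = 221.8 MPa.
For a solid shaft σ_b = 32M/(πd³) and τ = 16T/(πd³), so the von Mises stress is σ' = (16/πd³)·√(4M²+3T²).
√(4M²+3T²) = √(4×(2.470×10^7)² + 3×(7.440×10^6)²) = 5.105×10^7 N·mm.
d³ = 16×5.105×10^7/(π×221.8) = 1.172×10^6 mm³.
d = 105.4 mm.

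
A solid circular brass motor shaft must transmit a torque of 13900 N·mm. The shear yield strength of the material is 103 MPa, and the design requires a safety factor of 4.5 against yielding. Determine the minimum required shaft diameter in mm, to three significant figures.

d = 14.6 mm

Allowable shear stress τ_allow = 103/4.5 = 22.89 MPa.
For a solid shaft τ = 16T/(πd³), so d³ = 16T/(π τ_allow) = 16×13900/(π×22.89) = 3093 mm³.
d = (3093)^(1/3) = 14.57 mm.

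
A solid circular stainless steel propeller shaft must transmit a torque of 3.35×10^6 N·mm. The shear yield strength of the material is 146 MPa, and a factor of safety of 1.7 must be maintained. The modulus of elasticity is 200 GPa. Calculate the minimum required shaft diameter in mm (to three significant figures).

Allowable shear stress τ_allow = 146/1.7 = 85.88 MPa.
For a solid shaft τ = 16T/(πd³), so d³ = 16T/(π τ_allow) = 16×3350000/(π×85.88) = 198700 mm³.
d = (198700)^(1/3) = 58.35 mm.

d = 58.3 mm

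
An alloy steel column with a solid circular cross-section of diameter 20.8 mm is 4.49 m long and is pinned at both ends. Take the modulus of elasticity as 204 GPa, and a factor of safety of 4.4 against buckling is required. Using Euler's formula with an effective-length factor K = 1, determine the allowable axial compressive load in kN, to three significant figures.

I = πd⁴/64 = π×20.8⁴/64 = 9188 mm⁴.
Effective length L_e = KL = 1×4.49 m = 4490 mm.
Euler critical load P_cr = π²EI/L_e² = π²×204000×9188/4490² = 917.6 N.
P_allow = P_cr/n = 917.6/4.4 = 208.5 N.

P_allow = 0.209 kN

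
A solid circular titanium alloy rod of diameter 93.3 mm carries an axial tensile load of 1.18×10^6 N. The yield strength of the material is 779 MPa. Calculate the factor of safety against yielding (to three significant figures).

n = 4.51

A = πd²/4 = 6837 mm².
σ = F/A = 1180000/6837 = 172.6 MPa.
n = 779/172.6 = 4.513.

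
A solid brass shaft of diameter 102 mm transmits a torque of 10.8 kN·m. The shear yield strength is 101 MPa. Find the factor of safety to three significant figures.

n = 1.95

τ = 16T/(πd³) = 16×1.0800×10^7/(π×102³) = 51.83 MPa.
n = τ_limit/τ = 101/51.83 = 1.949.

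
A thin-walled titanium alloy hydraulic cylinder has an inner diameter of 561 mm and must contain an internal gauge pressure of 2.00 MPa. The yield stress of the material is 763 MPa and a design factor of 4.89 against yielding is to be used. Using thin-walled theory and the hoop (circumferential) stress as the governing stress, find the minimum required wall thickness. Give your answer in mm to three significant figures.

σ_allow = 763/4.89 = 156.0 MPa.
Hoop stress σ_h = pD/(2t), so t = pD/(2σ_allow) = 2.00×561/(2×156.0) = 3.595 mm.

t = 3.60 mm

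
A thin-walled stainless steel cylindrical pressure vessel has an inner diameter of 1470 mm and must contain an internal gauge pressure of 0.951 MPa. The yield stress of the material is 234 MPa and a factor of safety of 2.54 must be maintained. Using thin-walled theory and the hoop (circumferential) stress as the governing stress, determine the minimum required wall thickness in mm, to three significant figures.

σ_allow = 234/2.54 = 92.13 MPa.
Hoop stress σ_h = pD/(2t), so t = pD/(2σ_allow) = 0.951×1470/(2×92.13) = 7.587 mm.

t = 7.59 mm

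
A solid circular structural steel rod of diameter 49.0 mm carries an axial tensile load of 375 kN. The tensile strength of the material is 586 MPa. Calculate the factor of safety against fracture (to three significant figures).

n = 2.95

A = πd²/4 = 1886 mm².
σ = F/A = 375000/1886 = 198.9 MPa.
n = 586/198.9 = 2.947.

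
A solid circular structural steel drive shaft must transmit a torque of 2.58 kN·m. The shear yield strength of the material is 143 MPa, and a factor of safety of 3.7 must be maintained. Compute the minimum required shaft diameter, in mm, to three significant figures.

d = 69.8 mm

Allowable shear stress τ_allow = 143/3.7 = 38.65 MPa.
For a solid shaft τ = 16T/(πd³), so d³ = 16T/(π τ_allow) = 16×2580000/(π×38.65) = 340000 mm³.
d = (340000)^(1/3) = 69.79 mm.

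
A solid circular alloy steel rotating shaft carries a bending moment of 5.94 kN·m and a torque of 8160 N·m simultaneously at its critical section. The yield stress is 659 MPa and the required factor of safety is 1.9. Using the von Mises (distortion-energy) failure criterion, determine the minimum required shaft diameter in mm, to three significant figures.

σ_allow = σ_y/n = 659/1.9 = 346.8 MPa.
For a solid shaft σ_b = 32M/(πd³) and τ = 16T/(πd³), so the von Mises stress is σ' = (16/πd³)·√(4M²+3T²).
√(4M²+3T²) = √(4×(5.940×10^6)² + 3×(8.160×10^6)²) = 1.846×10^7 N·mm.
d³ = 16×1.846×10^7/(π×346.8) = 271100 mm³.
d = 64.72 mm.

d = 64.7 mm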